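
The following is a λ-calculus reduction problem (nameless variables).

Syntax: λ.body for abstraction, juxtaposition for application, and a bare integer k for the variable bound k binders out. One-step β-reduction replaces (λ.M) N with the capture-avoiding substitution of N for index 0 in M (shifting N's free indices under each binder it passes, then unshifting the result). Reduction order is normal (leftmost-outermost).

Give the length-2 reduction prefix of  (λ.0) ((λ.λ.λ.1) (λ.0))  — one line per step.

  start: (λ.0) ((λ.λ.λ.1) (λ.0))
  step 1: (λ.λ.λ.1) (λ.0)
  step 2: λ.λ.1

Answer: after 2 steps: λ.λ.1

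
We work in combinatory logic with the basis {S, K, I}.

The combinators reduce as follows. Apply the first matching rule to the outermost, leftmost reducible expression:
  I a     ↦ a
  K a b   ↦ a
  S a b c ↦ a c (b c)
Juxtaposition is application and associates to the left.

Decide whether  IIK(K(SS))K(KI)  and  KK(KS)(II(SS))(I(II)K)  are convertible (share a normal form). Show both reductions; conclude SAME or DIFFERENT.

Term A:
  start: IIK(K(SS))K(KI)
  →1  IK(K(SS))K(KI)
  →2  K(K(SS))K(KI)
  →3  K(SS)(KI)
  →4  SS

Term B:
  start: KK(KS)(II(SS))(I(II)K)
  →1  K(II(SS))(I(II)K)
  →2  II(SS)
  →3  I(SS)
  →4  SS

Answer: SAME — A ⇓ SS, B ⇓ SS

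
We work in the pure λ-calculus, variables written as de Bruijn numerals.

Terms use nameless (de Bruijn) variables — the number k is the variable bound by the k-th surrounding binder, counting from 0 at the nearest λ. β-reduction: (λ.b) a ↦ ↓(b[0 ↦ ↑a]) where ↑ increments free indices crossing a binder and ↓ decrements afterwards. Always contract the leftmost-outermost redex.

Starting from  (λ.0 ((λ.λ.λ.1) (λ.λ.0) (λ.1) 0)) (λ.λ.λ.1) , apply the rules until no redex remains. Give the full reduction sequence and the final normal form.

Answer: normal form = λ.λ.1  (in 2 steps)

Derivation:
  start: (λ.0 ((λ.λ.λ.1) (λ.λ.0) (λ.1) 0)) (λ.λ.λ.1)
  [1] (λ.λ.λ.1) ((λ.λ.λ.1) (λ.λ.0) (λ.λ.λ.λ.1) (λ.λ.λ.1))
  [2] λ.λ.1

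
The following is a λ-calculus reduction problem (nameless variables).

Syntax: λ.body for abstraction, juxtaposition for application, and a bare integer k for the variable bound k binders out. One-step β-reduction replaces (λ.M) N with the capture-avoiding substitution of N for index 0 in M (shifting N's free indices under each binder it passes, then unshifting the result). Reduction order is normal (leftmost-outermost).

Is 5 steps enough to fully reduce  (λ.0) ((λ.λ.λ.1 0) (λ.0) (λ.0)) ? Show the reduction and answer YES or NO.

Answer: YES — reaches normal form λ.0 in 4 ≤ 5 steps

Derivation:
  start: (λ.0) ((λ.λ.λ.1 0) (λ.0) (λ.0))
  step 1: (λ.λ.λ.1 0) (λ.0) (λ.0)
  step 2: (λ.λ.1 0) (λ.0)
  step 3: λ.(λ.0) 0
  step 4: λ.0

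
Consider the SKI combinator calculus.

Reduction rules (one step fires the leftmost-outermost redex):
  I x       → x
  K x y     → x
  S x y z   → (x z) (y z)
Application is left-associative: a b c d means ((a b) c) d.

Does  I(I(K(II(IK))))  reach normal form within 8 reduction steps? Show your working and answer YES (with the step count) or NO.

  start: I(I(K(II(IK))))
  →1  I(K(II(IK)))
  →2  K(II(IK))
  →3  K(I(IK))
  →4  K(IK)
  →5  KK

Answer: YES — reaches normal form KK in 5 ≤ 8 steps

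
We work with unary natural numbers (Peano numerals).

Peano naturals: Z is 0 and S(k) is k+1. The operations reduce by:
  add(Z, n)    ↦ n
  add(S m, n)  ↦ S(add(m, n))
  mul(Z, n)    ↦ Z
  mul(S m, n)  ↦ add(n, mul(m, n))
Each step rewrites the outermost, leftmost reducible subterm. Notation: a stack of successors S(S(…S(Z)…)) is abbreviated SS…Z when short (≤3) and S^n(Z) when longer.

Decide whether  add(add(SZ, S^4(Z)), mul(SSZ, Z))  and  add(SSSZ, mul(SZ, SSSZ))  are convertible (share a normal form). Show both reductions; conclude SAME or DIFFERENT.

Answer: DIFFERENT — A ⇓ S^5(Z), B ⇓ S^6(Z)

Working:
Term A:
  start: add(add(SZ, S^4(Z)), mul(SSZ, Z))
  [1] add(S(add(Z, S^4(Z))), mul(SSZ, Z))
  [2] S(add(add(Z, S^4(Z)), mul(SSZ, Z)))
  [3] S(add(S^4(Z), mul(SSZ, Z)))
  [4] S(S(add(SSSZ, mul(SSZ, Z))))
  [5] S(S(S(add(SSZ, mul(SSZ, Z)))))
  [6] S(S(S(S(add(SZ, mul(SSZ, Z))))))
  [7] S(S(S(S(S(add(Z, mul(SSZ, Z)))))))
  [8] S(S(S(S(S(mul(SSZ, Z))))))
  [9] S(S(S(S(S(add(Z, mul(SZ, Z)))))))
  [10] S(S(S(S(S(mul(SZ, Z))))))
  [11] S(S(S(S(S(add(Z, mul(Z, Z)))))))
  [12] S(S(S(S(S(mul(Z, Z))))))
  [13] S^5(Z)

Term B:
  start: add(SSSZ, mul(SZ, SSSZ))
  [1] S(add(SSZ, mul(SZ, SSSZ)))
  [2] S(S(add(SZ, mul(SZ, SSSZ))))
  [3] S(S(S(add(Z, mul(SZ, SSSZ)))))
  [4] S(S(S(mul(SZ, SSSZ))))
  [5] S(S(S(add(SSSZ, mul(Z, SSSZ)))))
  [6] S(S(S(S(add(SSZ, mul(Z, SSSZ))))))
  [7] S(S(S(S(S(add(SZ, mul(Z, SSSZ)))))))
  [8] S(S(S(S(S(S(add(Z, mul(Z, SSSZ))))))))
  [9] S(S(S(S(S(S(mul(Z, SSSZ)))))))
  [10] S^6(Z)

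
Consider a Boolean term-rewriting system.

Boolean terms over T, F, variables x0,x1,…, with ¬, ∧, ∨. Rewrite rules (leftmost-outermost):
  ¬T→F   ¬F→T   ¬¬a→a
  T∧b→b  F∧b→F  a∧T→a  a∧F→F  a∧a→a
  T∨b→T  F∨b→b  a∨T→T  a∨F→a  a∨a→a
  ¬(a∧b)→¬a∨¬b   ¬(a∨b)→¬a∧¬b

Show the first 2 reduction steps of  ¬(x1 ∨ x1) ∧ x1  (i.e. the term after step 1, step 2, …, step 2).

  start: ¬(x1 ∨ x1) ∧ x1
  →1  (¬x1 ∧ ¬x1) ∧ x1
  →2  ¬x1 ∧ x1

Answer: after 2 steps: ¬x1 ∧ x1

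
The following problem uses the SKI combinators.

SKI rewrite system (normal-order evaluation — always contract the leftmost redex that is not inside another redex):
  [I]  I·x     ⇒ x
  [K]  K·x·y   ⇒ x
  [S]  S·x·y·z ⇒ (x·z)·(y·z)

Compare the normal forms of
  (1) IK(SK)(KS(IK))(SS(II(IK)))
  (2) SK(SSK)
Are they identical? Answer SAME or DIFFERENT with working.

Answer: SAME — A ⇓ SK(SSK), B ⇓ SK(SSK)

Derivation:
Term A:
  start: IK(SK)(KS(IK))(SS(II(IK)))
  [1] K(SK)(KS(IK))(SS(II(IK)))
  [2] SK(SS(II(IK)))
  [3] SK(SS(I(IK)))
  [4] SK(SS(IK))
  [5] SK(SSK)

Term B:
  start: SK(SSK)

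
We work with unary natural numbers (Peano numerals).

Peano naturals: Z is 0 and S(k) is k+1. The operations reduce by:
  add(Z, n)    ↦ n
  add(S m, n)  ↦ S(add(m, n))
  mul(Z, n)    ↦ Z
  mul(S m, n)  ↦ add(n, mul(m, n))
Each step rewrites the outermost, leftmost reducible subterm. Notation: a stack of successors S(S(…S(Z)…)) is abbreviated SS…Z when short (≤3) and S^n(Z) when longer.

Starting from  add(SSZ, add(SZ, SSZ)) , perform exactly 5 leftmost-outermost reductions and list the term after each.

Answer: after 5 steps: S^5(Z)

Reduction:
  start: add(SSZ, add(SZ, SSZ))
  step 1: S(add(SZ, add(SZ, SSZ)))
  step 2: S(S(add(Z, add(SZ, SSZ))))
  step 3: S(S(add(SZ, SSZ)))
  step 4: S(S(S(add(Z, SSZ))))
  step 5: S^5(Z)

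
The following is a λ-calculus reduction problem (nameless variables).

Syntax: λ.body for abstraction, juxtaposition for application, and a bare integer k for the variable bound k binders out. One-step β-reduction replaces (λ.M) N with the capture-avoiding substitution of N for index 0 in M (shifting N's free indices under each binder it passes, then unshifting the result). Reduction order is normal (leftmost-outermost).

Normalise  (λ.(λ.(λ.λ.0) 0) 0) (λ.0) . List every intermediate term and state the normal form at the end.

  start: (λ.(λ.(λ.λ.0) 0) 0) (λ.0)
  step 1: (λ.(λ.λ.0) 0) (λ.0)
  step 2: (λ.λ.0) (λ.0)
  step 3: λ.0

Answer: normal form = λ.0  (in 3 steps)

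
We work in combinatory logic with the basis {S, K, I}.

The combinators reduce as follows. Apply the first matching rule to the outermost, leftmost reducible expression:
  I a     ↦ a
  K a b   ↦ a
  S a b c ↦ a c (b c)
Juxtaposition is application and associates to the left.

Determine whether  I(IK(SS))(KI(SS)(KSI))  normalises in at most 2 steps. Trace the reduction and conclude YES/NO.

  start: I(IK(SS))(KI(SS)(KSI))
  [1] IK(SS)(KI(SS)(KSI))
  [2] K(SS)(KI(SS)(KSI))

Answer: NO — after 2 steps the term is K(SS)(KI(SS)(KSI)), not yet normal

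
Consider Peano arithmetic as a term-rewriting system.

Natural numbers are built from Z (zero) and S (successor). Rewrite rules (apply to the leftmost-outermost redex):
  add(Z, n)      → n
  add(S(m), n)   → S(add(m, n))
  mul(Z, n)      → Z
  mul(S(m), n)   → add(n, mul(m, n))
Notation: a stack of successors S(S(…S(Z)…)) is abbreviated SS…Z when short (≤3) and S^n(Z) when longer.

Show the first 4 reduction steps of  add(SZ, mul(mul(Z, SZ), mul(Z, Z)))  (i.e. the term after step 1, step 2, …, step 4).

Answer: after 4 steps: SZ

Reduction:
  start: add(SZ, mul(mul(Z, SZ), mul(Z, Z)))
  [1] S(add(Z, mul(mul(Z, SZ), mul(Z, Z))))
  [2] S(mul(mul(Z, SZ), mul(Z, Z)))
  [3] S(mul(Z, mul(Z, Z)))
  [4] SZ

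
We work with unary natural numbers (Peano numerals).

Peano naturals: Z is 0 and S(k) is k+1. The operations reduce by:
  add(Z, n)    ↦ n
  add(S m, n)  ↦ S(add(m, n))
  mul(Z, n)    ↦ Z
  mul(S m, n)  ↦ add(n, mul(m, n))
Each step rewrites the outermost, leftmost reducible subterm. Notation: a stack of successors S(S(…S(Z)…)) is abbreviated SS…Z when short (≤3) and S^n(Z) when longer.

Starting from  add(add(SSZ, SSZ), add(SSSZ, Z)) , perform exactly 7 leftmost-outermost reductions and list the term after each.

Answer: after 7 steps: S(S(S(S(add(Z, add(SSSZ, Z))))))

Working:
  start: add(add(SSZ, SSZ), add(SSSZ, Z))
  →1  add(S(add(SZ, SSZ)), add(SSSZ, Z))
  →2  S(add(add(SZ, SSZ), add(SSSZ, Z)))
  →3  S(add(S(add(Z, SSZ)), add(SSSZ, Z)))
  →4  S(S(add(add(Z, SSZ), add(SSSZ, Z))))
  →5  S(S(add(SSZ, add(SSSZ, Z))))
  →6  S(S(S(add(SZ, add(SSSZ, Z)))))
  →7  S(S(S(S(add(Z, add(SSSZ, Z))))))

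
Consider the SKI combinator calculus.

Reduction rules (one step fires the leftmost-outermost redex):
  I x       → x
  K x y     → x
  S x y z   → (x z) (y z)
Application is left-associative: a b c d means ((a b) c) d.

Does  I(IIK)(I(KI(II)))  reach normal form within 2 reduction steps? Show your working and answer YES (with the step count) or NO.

  start: I(IIK)(I(KI(II)))
  →1  IIK(I(KI(II)))
  →2  IK(I(KI(II)))

Answer: NO — after 2 steps the term is IK(I(KI(II))), not yet normal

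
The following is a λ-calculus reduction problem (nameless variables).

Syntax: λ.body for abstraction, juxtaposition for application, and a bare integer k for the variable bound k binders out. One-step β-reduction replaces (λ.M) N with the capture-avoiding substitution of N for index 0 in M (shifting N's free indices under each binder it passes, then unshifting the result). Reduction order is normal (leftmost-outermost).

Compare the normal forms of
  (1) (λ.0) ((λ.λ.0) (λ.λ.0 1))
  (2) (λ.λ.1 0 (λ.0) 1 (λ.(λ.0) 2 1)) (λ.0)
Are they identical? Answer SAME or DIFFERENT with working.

Term A:
  start: (λ.0) ((λ.λ.0) (λ.λ.0 1))
  [1] (λ.λ.0) (λ.λ.0 1)
  [2] λ.0

Term B:
  start: (λ.λ.1 0 (λ.0) 1 (λ.(λ.0) 2 1)) (λ.0)
  [1] λ.(λ.0) 0 (λ.0) (λ.0) (λ.(λ.0) (λ.0) 1)
  [2] λ.0 (λ.0) (λ.0) (λ.(λ.0) (λ.0) 1)
  [3] λ.0 (λ.0) (λ.0) (λ.(λ.0) 1)
  [4] λ.0 (λ.0) (λ.0) (λ.1)

Answer: DIFFERENT — A ⇓ λ.0, B ⇓ λ.0 (λ.0) (λ.0) (λ.1)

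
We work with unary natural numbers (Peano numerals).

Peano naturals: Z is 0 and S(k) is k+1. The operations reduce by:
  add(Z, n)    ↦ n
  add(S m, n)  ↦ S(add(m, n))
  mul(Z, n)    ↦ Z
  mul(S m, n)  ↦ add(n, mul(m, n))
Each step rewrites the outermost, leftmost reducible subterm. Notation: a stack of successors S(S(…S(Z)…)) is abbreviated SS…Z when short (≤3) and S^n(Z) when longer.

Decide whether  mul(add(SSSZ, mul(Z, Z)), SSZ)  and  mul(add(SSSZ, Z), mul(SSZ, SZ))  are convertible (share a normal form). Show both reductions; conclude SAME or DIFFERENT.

Answer: SAME — A ⇓ S^6(Z), B ⇓ S^6(Z)

Reduction:
Term A:
  start: mul(add(SSSZ, mul(Z, Z)), SSZ)
  step 1: mul(S(add(SSZ, mul(Z, Z))), SSZ)
  step 2: add(SSZ, mul(add(SSZ, mul(Z, Z)), SSZ))
  step 3: S(add(SZ, mul(add(SSZ, mul(Z, Z)), SSZ)))
  step 4: S(S(add(Z, mul(add(SSZ, mul(Z, Z)), SSZ))))
  step 5: S(S(mul(add(SSZ, mul(Z, Z)), SSZ)))
  step 6: S(S(mul(S(add(SZ, mul(Z, Z))), SSZ)))
  step 7: S(S(add(SSZ, mul(add(SZ, mul(Z, Z)), SSZ))))
  step 8: S(S(S(add(SZ, mul(add(SZ, mul(Z, Z)), SSZ)))))
  step 9: S(S(S(S(add(Z, mul(add(SZ, mul(Z, Z)), SSZ))))))
  step 10: S(S(S(S(mul(add(SZ, mul(Z, Z)), SSZ)))))
  step 11: S(S(S(S(mul(S(add(Z, mul(Z, Z))), SSZ)))))
  step 12: S(S(S(S(add(SSZ, mul(add(Z, mul(Z, Z)), SSZ))))))
  step 13: S(S(S(S(S(add(SZ, mul(add(Z, mul(Z, Z)), SSZ)))))))
  step 14: S(S(S(S(S(S(add(Z, mul(add(Z, mul(Z, Z)), SSZ))))))))
  step 15: S(S(S(S(S(S(mul(add(Z, mul(Z, Z)), SSZ)))))))
  step 16: S(S(S(S(S(S(mul(mul(Z, Z), SSZ)))))))
  step 17: S(S(S(S(S(S(mul(Z, SSZ)))))))
  step 18: S^6(Z)

Term B:
  start: mul(add(SSSZ, Z), mul(SSZ, SZ))
  step 1: mul(S(add(SSZ, Z)), mul(SSZ, SZ))
  step 2: add(mul(SSZ, SZ), mul(add(SSZ, Z), mul(SSZ, SZ)))
  step 3: add(add(SZ, mul(SZ, SZ)), mul(add(SSZ, Z), mul(SSZ, SZ)))
  step 4: add(S(add(Z, mul(SZ, SZ))), mul(add(SSZ, Z), mul(SSZ, SZ)))
  step 5: S(add(add(Z, mul(SZ, SZ)), mul(add(SSZ, Z), mul(SSZ, SZ))))
  step 6: S(add(mul(SZ, SZ), mul(add(SSZ, Z), mul(SSZ, SZ))))
  step 7: S(add(add(SZ, mul(Z, SZ)), mul(add(SSZ, Z), mul(SSZ, SZ))))
  step 8: S(add(S(add(Z, mul(Z, SZ))), mul(add(SSZ, Z), mul(SSZ, SZ))))
  step 9: S(S(add(add(Z, mul(Z, SZ)), mul(add(SSZ, Z), mul(SSZ, SZ)))))
  step 10: S(S(add(mul(Z, SZ), mul(add(SSZ, Z), mul(SSZ, SZ)))))
  step 11: S(S(add(Z, mul(add(SSZ, Z), mul(SSZ, SZ)))))
  step 12: S(S(mul(add(SSZ, Z), mul(SSZ, SZ))))
  step 13: S(S(mul(S(add(SZ, Z)), mul(SSZ, SZ))))
  step 14: S(S(add(mul(SSZ, SZ), mul(add(SZ, Z), mul(SSZ, SZ)))))
  step 15: S(S(add(add(SZ, mul(SZ, SZ)), mul(add(SZ, Z), mul(SSZ, SZ)))))
  step 16: S(S(add(S(add(Z, mul(SZ, SZ))), mul(add(SZ, Z), mul(SSZ, SZ)))))
  step 17: S(S(S(add(add(Z, mul(SZ, SZ)), mul(add(SZ, Z), mul(SSZ, SZ))))))
  step 18: S(S(S(add(mul(SZ, SZ), mul(add(SZ, Z), mul(SSZ, SZ))))))
  step 19: S(S(S(add(add(SZ, mul(Z, SZ)), mul(add(SZ, Z), mul(SSZ, SZ))))))
  step 20: S(S(S(add(S(add(Z, mul(Z, SZ))), mul(add(SZ, Z), mul(SSZ, SZ))))))
  step 21: S(S(S(S(add(add(Z, mul(Z, SZ)), mul(add(SZ, Z), mul(SSZ, SZ)))))))
  step 22: S(S(S(S(add(mul(Z, SZ), mul(add(SZ, Z), mul(SSZ, SZ)))))))
  step 23: S(S(S(S(add(Z, mul(add(SZ, Z), mul(SSZ, SZ)))))))
  step 24: S(S(S(S(mul(add(SZ, Z), mul(SSZ, SZ))))))
  step 25: S(S(S(S(mul(S(add(Z, Z)), mul(SSZ, SZ))))))
  step 26: S(S(S(S(add(mul(SSZ, SZ), mul(add(Z, Z), mul(SSZ, SZ)))))))
  step 27: S(S(S(S(add(add(SZ, mul(SZ, SZ)), mul(add(Z, Z), mul(SSZ, SZ)))))))
  step 28: S(S(S(S(add(S(add(Z, mul(SZ, SZ))), mul(add(Z, Z), mul(SSZ, SZ)))))))
  step 29: S(S(S(S(S(add(add(Z, mul(SZ, SZ)), mul(add(Z, Z), mul(SSZ, SZ))))))))
  step 30: S(S(S(S(S(add(mul(SZ, SZ), mul(add(Z, Z), mul(SSZ, SZ))))))))
  step 31: S(S(S(S(S(add(add(SZ, mul(Z, SZ)), mul(add(Z, Z), mul(SSZ, SZ))))))))
  step 32: S(S(S(S(S(add(S(add(Z, mul(Z, SZ))), mul(add(Z, Z), mul(SSZ, SZ))))))))
  step 33: S(S(S(S(S(S(add(add(Z, mul(Z, SZ)), mul(add(Z, Z), mul(SSZ, SZ)))))))))
  step 34: S(S(S(S(S(S(add(mul(Z, SZ), mul(add(Z, Z), mul(SSZ, SZ)))))))))
  step 35: S(S(S(S(S(S(add(Z, mul(add(Z, Z), mul(SSZ, SZ)))))))))
  step 36: S(S(S(S(S(S(mul(add(Z, Z), mul(SSZ, SZ))))))))
  step 37: S(S(S(S(S(S(mul(Z, mul(SSZ, SZ))))))))
  step 38: S^6(Z)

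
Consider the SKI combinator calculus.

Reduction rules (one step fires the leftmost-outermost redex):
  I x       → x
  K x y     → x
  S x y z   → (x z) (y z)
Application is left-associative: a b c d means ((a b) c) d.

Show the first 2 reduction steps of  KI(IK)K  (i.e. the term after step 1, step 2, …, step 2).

  start: KI(IK)K
  [1] IK
  [2] K

Answer: after 2 steps: K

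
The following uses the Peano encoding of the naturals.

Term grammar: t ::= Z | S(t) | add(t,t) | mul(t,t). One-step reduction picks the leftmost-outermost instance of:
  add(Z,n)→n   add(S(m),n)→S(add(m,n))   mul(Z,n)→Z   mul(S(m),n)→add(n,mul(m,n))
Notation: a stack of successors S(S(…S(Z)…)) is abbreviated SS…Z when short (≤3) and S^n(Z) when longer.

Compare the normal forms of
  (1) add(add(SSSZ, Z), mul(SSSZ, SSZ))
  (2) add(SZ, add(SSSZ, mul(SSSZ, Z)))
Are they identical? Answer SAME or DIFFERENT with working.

Term A:
  start: add(add(SSSZ, Z), mul(SSSZ, SSZ))
  →1  add(S(add(SSZ, Z)), mul(SSSZ, SSZ))
  →2  S(add(add(SSZ, Z), mul(SSSZ, SSZ)))
  →3  S(add(S(add(SZ, Z)), mul(SSSZ, SSZ)))
  →4  S(S(add(add(SZ, Z), mul(SSSZ, SSZ))))
  →5  S(S(add(S(add(Z, Z)), mul(SSSZ, SSZ))))
  →6  S(S(S(add(add(Z, Z), mul(SSSZ, SSZ)))))
  →7  S(S(S(add(Z, mul(SSSZ, SSZ)))))
  →8  S(S(S(mul(SSSZ, SSZ))))
  →9  S(S(S(add(SSZ, mul(SSZ, SSZ)))))
  →10  S(S(S(S(add(SZ, mul(SSZ, SSZ))))))
  →11  S(S(S(S(S(add(Z, mul(SSZ, SSZ)))))))
  →12  S(S(S(S(S(mul(SSZ, SSZ))))))
  →13  S(S(S(S(S(add(SSZ, mul(SZ, SSZ)))))))
  →14  S(S(S(S(S(S(add(SZ, mul(SZ, SSZ))))))))
  →15  S(S(S(S(S(S(S(add(Z, mul(SZ, SSZ)))))))))
  →16  S(S(S(S(S(S(S(mul(SZ, SSZ))))))))
  →17  S(S(S(S(S(S(S(add(SSZ, mul(Z, SSZ)))))))))
  →18  S(S(S(S(S(S(S(S(add(SZ, mul(Z, SSZ))))))))))
  →19  S(S(S(S(S(S(S(S(S(add(Z, mul(Z, SSZ)))))))))))
  →20  S(S(S(S(S(S(S(S(S(mul(Z, SSZ))))))))))
  →21  S^9(Z)

Term B:
  start: add(SZ, add(SSSZ, mul(SSSZ, Z)))
  →1  S(add(Z, add(SSSZ, mul(SSSZ, Z))))
  →2  S(add(SSSZ, mul(SSSZ, Z)))
  →3  S(S(add(SSZ, mul(SSSZ, Z))))
  →4  S(S(S(add(SZ, mul(SSSZ, Z)))))
  →5  S(S(S(S(add(Z, mul(SSSZ, Z))))))
  →6  S(S(S(S(mul(SSSZ, Z)))))
  →7  S(S(S(S(add(Z, mul(SSZ, Z))))))
  →8  S(S(S(S(mul(SSZ, Z)))))
  →9  S(S(S(S(add(Z, mul(SZ, Z))))))
  →10  S(S(S(S(mul(SZ, Z)))))
  →11  S(S(S(S(add(Z, mul(Z, Z))))))
  →12  S(S(S(S(mul(Z, Z)))))
  →13  S^4(Z)

Answer: DIFFERENT — A ⇓ S^9(Z), B ⇓ S^4(Z)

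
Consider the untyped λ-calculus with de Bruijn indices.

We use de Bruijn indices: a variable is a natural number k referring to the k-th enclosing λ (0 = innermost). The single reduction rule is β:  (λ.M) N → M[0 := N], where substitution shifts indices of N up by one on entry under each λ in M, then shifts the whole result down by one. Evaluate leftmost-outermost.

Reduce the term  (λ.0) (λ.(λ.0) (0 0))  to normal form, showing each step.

Answer: normal form = λ.0 0  (in 2 steps)

Working:
  start: (λ.0) (λ.(λ.0) (0 0))
  step 1: λ.(λ.0) (0 0)
  step 2: λ.0 0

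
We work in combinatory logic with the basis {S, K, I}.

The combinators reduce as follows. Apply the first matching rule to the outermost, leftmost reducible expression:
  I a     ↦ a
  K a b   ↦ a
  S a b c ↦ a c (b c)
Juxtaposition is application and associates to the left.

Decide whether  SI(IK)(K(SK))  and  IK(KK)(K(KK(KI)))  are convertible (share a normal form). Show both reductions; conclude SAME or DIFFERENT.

Term A:
  start: SI(IK)(K(SK))
  [1] I(K(SK))(IK(K(SK)))
  [2] K(SK)(IK(K(SK)))
  [3] SK

Term B:
  start: IK(KK)(K(KK(KI)))
  [1] K(KK)(K(KK(KI)))
  [2] KK

Answer: DIFFERENT — A ⇓ SK, B ⇓ KK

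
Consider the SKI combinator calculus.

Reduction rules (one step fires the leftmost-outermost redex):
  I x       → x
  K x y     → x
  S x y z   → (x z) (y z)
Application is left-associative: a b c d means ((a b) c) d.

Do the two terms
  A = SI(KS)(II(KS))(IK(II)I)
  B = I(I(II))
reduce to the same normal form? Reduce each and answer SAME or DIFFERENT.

Answer: DIFFERENT — A ⇓ SI, B ⇓ I

Derivation:
Term A:
  start: SI(KS)(II(KS))(IK(II)I)
  step 1: I(II(KS))(KS(II(KS)))(IK(II)I)
  step 2: II(KS)(KS(II(KS)))(IK(II)I)
  step 3: I(KS)(KS(II(KS)))(IK(II)I)
  step 4: KS(KS(II(KS)))(IK(II)I)
  step 5: S(IK(II)I)
  step 6: S(K(II)I)
  step 7: S(II)
  step 8: SI

Term B:
  start: I(I(II))
  step 1: I(II)
  step 2: II
  step 3: I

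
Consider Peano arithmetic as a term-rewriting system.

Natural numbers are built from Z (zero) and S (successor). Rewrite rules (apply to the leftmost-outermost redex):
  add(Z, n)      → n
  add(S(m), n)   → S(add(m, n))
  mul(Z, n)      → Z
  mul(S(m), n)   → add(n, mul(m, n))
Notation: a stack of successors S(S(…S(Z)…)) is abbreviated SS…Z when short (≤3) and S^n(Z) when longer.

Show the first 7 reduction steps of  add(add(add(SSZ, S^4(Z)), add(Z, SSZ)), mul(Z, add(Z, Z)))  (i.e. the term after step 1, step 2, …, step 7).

  start: add(add(add(SSZ, S^4(Z)), add(Z, SSZ)), mul(Z, add(Z, Z)))
  →1  add(add(S(add(SZ, S^4(Z))), add(Z, SSZ)), mul(Z, add(Z, Z)))
  →2  add(S(add(add(SZ, S^4(Z)), add(Z, SSZ))), mul(Z, add(Z, Z)))
  →3  S(add(add(add(SZ, S^4(Z)), add(Z, SSZ)), mul(Z, add(Z, Z))))
  →4  S(add(add(S(add(Z, S^4(Z))), add(Z, SSZ)), mul(Z, add(Z, Z))))
  →5  S(add(S(add(add(Z, S^4(Z)), add(Z, SSZ))), mul(Z, add(Z, Z))))
  →6  S(S(add(add(add(Z, S^4(Z)), add(Z, SSZ)), mul(Z, add(Z, Z)))))
  →7  S(S(add(add(S^4(Z), add(Z, SSZ)), mul(Z, add(Z, Z)))))

Answer: after 7 steps: S(S(add(add(S^4(Z), add(Z, SSZ)), mul(Z, add(Z, Z)))))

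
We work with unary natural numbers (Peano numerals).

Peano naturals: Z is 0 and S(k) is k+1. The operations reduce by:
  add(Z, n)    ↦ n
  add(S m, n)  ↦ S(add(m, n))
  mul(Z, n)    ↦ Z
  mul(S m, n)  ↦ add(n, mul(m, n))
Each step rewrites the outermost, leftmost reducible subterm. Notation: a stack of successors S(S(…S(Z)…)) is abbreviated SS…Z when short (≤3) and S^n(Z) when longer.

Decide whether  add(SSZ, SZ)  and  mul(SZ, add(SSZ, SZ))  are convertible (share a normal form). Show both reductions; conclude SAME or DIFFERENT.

Term A:
  start: add(SSZ, SZ)
  step 1: S(add(SZ, SZ))
  step 2: S(S(add(Z, SZ)))
  step 3: SSSZ

Term B:
  start: mul(SZ, add(SSZ, SZ))
  step 1: add(add(SSZ, SZ), mul(Z, add(SSZ, SZ)))
  step 2: add(S(add(SZ, SZ)), mul(Z, add(SSZ, SZ)))
  step 3: S(add(add(SZ, SZ), mul(Z, add(SSZ, SZ))))
  step 4: S(add(S(add(Z, SZ)), mul(Z, add(SSZ, SZ))))
  step 5: S(S(add(add(Z, SZ), mul(Z, add(SSZ, SZ)))))
  step 6: S(S(add(SZ, mul(Z, add(SSZ, SZ)))))
  step 7: S(S(S(add(Z, mul(Z, add(SSZ, SZ))))))
  step 8: S(S(S(mul(Z, add(SSZ, SZ)))))
  step 9: SSSZ

Answer: SAME — A ⇓ SSSZ, B ⇓ SSSZ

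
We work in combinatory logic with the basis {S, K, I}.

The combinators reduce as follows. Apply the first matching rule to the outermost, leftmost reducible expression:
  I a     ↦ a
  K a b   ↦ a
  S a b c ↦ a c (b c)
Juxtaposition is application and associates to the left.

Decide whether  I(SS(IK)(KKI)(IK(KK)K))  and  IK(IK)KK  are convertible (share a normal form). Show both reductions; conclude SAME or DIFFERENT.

Answer: SAME — A ⇓ KK, B ⇓ KK

Reduction:
Term A:
  start: I(SS(IK)(KKI)(IK(KK)K))
  [1] SS(IK)(KKI)(IK(KK)K)
  [2] S(KKI)(IK(KKI))(IK(KK)K)
  [3] KKI(IK(KK)K)(IK(KKI)(IK(KK)K))
  [4] K(IK(KK)K)(IK(KKI)(IK(KK)K))
  [5] IK(KK)K
  [6] K(KK)K
  [7] KK

Term B:
  start: IK(IK)KK
  [1] K(IK)KK
  [2] IKK
  [3] KK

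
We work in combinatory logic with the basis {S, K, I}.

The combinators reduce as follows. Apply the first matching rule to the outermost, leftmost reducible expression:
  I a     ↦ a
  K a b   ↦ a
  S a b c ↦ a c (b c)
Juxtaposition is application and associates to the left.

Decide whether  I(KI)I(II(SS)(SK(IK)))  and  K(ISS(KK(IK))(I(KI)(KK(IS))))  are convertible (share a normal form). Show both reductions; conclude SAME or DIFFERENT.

Answer: DIFFERENT — A ⇓ SS(SKK), B ⇓ K(SI(KI))

Reduction:
Term A:
  start: I(KI)I(II(SS)(SK(IK)))
  →1  KII(II(SS)(SK(IK)))
  →2  I(II(SS)(SK(IK)))
  →3  II(SS)(SK(IK))
  →4  I(SS)(SK(IK))
  →5  SS(SK(IK))
  →6  SS(SKK)

Term B:
  start: K(ISS(KK(IK))(I(KI)(KK(IS))))
  →1  K(SS(KK(IK))(I(KI)(KK(IS))))
  →2  K(S(I(KI)(KK(IS)))(KK(IK)(I(KI)(KK(IS)))))
  →3  K(S(KI(KK(IS)))(KK(IK)(I(KI)(KK(IS)))))
  →4  K(SI(KK(IK)(I(KI)(KK(IS)))))
  →5  K(SI(K(I(KI)(KK(IS)))))
  →6  K(SI(K(KI(KK(IS)))))
  →7  K(SI(KI))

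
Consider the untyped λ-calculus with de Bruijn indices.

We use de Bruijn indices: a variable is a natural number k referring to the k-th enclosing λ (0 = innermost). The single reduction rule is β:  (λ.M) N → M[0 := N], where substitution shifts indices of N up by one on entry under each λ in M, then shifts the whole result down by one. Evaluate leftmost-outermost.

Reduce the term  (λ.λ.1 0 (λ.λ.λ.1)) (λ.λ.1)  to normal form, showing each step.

  start: (λ.λ.1 0 (λ.λ.λ.1)) (λ.λ.1)
  [1] λ.(λ.λ.1) 0 (λ.λ.λ.1)
  [2] λ.(λ.1) (λ.λ.λ.1)
  [3] λ.0

Answer: normal form = λ.0  (in 3 steps)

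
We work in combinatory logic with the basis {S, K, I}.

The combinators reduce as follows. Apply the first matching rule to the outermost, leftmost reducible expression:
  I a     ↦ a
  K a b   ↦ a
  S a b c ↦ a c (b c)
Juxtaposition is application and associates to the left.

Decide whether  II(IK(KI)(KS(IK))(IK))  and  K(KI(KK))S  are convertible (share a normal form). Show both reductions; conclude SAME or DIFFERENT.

Answer: SAME — A ⇓ I, B ⇓ I

Derivation:
Term A:
  start: II(IK(KI)(KS(IK))(IK))
  [1] I(IK(KI)(KS(IK))(IK))
  [2] IK(KI)(KS(IK))(IK)
  [3] K(KI)(KS(IK))(IK)
  [4] KI(IK)
  [5] I

Term B:
  start: K(KI(KK))S
  [1] KI(KK)
  [2] I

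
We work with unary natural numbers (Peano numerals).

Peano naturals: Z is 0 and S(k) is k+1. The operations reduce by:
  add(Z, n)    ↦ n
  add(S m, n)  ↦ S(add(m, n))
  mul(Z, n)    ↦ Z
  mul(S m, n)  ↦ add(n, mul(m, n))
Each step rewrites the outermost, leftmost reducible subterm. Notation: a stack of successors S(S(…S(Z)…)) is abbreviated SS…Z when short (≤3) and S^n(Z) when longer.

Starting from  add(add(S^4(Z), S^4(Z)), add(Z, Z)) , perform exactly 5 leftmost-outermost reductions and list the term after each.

Answer: after 5 steps: S(S(add(S(add(SZ, S^4(Z))), add(Z, Z))))

Reduction:
  start: add(add(S^4(Z), S^4(Z)), add(Z, Z))
  [1] add(S(add(SSSZ, S^4(Z))), add(Z, Z))
  [2] S(add(add(SSSZ, S^4(Z)), add(Z, Z)))
  [3] S(add(S(add(SSZ, S^4(Z))), add(Z, Z)))
  [4] S(S(add(add(SSZ, S^4(Z)), add(Z, Z))))
  [5] S(S(add(S(add(SZ, S^4(Z))), add(Z, Z))))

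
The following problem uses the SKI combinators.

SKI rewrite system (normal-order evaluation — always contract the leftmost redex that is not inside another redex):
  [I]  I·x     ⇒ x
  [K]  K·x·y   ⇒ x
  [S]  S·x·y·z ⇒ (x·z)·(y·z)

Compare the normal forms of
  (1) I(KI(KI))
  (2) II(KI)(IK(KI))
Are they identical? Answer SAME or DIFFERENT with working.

Term A:
  start: I(KI(KI))
  →1  KI(KI)
  →2  I

Term B:
  start: II(KI)(IK(KI))
  →1  I(KI)(IK(KI))
  →2  KI(IK(KI))
  →3  I

Answer: SAME — A ⇓ I, B ⇓ I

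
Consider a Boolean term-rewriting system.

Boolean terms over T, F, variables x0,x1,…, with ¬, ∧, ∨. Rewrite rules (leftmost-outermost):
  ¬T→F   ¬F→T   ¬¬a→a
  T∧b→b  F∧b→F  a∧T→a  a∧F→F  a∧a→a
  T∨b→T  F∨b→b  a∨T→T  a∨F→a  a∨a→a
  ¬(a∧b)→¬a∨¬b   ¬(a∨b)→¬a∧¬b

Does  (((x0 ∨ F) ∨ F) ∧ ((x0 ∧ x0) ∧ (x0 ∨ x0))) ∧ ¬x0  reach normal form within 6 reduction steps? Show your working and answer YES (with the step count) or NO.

  start: (((x0 ∨ F) ∨ F) ∧ ((x0 ∧ x0) ∧ (x0 ∨ x0))) ∧ ¬x0
  [1] ((x0 ∨ F) ∧ ((x0 ∧ x0) ∧ (x0 ∨ x0))) ∧ ¬x0
  [2] (x0 ∧ ((x0 ∧ x0) ∧ (x0 ∨ x0))) ∧ ¬x0
  [3] (x0 ∧ (x0 ∧ (x0 ∨ x0))) ∧ ¬x0
  [4] (x0 ∧ (x0 ∧ x0)) ∧ ¬x0
  [5] (x0 ∧ x0) ∧ ¬x0
  [6] x0 ∧ ¬x0

Answer: YES — reaches normal form x0 ∧ ¬x0 in 6 ≤ 6 steps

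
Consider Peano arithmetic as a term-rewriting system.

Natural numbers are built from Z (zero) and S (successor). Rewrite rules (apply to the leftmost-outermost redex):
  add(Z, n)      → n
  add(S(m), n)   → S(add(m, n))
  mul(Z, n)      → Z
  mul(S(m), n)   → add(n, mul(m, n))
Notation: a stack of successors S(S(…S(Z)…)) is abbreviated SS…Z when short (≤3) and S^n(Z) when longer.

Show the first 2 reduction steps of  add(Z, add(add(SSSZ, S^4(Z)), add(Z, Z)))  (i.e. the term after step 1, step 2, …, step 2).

  start: add(Z, add(add(SSSZ, S^4(Z)), add(Z, Z)))
  [1] add(add(SSSZ, S^4(Z)), add(Z, Z))
  [2] add(S(add(SSZ, S^4(Z))), add(Z, Z))

Answer: after 2 steps: add(S(add(SSZ, S^4(Z))), add(Z, Z))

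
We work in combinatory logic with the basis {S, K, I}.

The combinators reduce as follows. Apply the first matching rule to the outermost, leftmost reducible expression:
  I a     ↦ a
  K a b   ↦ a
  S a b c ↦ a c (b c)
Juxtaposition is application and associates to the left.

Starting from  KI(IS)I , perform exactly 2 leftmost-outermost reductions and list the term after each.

  start: KI(IS)I
  →1  II
  →2  I

Answer: after 2 steps: I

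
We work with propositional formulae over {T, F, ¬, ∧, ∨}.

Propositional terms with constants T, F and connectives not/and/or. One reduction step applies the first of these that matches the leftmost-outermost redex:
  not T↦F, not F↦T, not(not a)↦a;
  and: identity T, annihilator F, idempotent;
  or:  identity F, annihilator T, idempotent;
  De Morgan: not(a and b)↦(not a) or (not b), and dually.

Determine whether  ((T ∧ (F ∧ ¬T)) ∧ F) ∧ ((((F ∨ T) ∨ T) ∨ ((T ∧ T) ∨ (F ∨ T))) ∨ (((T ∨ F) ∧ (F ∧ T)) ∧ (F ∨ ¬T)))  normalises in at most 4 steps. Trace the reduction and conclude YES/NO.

Answer: YES — reaches normal form F in 2 ≤ 4 steps

Working:
  start: ((T ∧ (F ∧ ¬T)) ∧ F) ∧ ((((F ∨ T) ∨ T) ∨ ((T ∧ T) ∨ (F ∨ T))) ∨ (((T ∨ F) ∧ (F ∧ T)) ∧ (F ∨ ¬T)))
  step 1: F ∧ ((((F ∨ T) ∨ T) ∨ ((T ∧ T) ∨ (F ∨ T))) ∨ (((T ∨ F) ∧ (F ∧ T)) ∧ (F ∨ ¬T)))
  step 2: F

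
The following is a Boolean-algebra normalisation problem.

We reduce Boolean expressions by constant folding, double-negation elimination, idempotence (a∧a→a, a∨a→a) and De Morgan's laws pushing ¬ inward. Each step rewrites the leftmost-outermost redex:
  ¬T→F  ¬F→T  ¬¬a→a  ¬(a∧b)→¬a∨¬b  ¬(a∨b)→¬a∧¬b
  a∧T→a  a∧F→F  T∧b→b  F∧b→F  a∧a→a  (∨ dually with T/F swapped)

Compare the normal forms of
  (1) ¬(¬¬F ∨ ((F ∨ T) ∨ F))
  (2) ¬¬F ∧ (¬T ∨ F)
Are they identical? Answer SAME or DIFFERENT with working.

Answer: SAME — A ⇓ F, B ⇓ F

Working:
Term A:
  start: ¬(¬¬F ∨ ((F ∨ T) ∨ F))
  →1  ¬¬¬F ∧ ¬((F ∨ T) ∨ F)
  →2  ¬F ∧ ¬((F ∨ T) ∨ F)
  →3  T ∧ ¬((F ∨ T) ∨ F)
  →4  ¬((F ∨ T) ∨ F)
  →5  ¬(F ∨ T) ∧ ¬F
  →6  (¬F ∧ ¬T) ∧ ¬F
  →7  (T ∧ ¬T) ∧ ¬F
  →8  ¬T ∧ ¬F
  →9  F ∧ ¬F
  →10  F

Term B:
  start: ¬¬F ∧ (¬T ∨ F)
  →1  F ∧ (¬T ∨ F)
  →2  F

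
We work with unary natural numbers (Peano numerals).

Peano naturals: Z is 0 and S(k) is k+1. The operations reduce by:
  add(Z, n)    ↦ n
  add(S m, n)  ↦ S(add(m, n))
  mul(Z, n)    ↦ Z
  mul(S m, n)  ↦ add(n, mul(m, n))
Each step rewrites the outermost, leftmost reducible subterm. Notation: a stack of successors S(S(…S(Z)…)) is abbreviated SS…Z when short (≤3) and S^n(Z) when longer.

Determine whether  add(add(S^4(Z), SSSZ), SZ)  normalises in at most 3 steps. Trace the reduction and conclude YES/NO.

Answer: NO — after 3 steps the term is S(add(S(add(SSZ, SSSZ)), SZ)), not yet normal

Reduction:
  start: add(add(S^4(Z), SSSZ), SZ)
  [1] add(S(add(SSSZ, SSSZ)), SZ)
  [2] S(add(add(SSSZ, SSSZ), SZ))
  [3] S(add(S(add(SSZ, SSSZ)), SZ))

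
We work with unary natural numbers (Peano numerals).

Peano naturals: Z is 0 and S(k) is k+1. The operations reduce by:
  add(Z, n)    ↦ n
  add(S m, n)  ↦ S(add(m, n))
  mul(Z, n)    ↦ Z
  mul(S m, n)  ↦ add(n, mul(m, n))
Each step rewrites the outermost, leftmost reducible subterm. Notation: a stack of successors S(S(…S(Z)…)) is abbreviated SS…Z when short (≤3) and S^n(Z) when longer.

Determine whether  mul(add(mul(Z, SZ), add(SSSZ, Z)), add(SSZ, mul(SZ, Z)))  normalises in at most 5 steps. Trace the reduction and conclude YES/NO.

  start: mul(add(mul(Z, SZ), add(SSSZ, Z)), add(SSZ, mul(SZ, Z)))
  step 1: mul(add(Z, add(SSSZ, Z)), add(SSZ, mul(SZ, Z)))
  step 2: mul(add(SSSZ, Z), add(SSZ, mul(SZ, Z)))
  step 3: mul(S(add(SSZ, Z)), add(SSZ, mul(SZ, Z)))
  step 4: add(add(SSZ, mul(SZ, Z)), mul(add(SSZ, Z), add(SSZ, mul(SZ, Z))))
  step 5: add(S(add(SZ, mul(SZ, Z))), mul(add(SSZ, Z), add(SSZ, mul(SZ, Z))))

Answer: NO — after 5 steps the term is add(S(add(SZ, mul(SZ, Z))), mul(add(SSZ, Z), add(SSZ, mul(SZ, Z)))), not yet normal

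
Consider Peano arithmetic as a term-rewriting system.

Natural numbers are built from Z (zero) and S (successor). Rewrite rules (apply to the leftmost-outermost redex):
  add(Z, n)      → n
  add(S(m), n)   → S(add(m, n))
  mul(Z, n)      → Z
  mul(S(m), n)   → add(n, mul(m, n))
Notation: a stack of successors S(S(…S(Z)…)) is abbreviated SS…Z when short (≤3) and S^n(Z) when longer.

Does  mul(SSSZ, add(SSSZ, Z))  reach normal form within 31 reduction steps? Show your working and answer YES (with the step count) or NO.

  start: mul(SSSZ, add(SSSZ, Z))
  [1] add(add(SSSZ, Z), mul(SSZ, add(SSSZ, Z)))
  [2] add(S(add(SSZ, Z)), mul(SSZ, add(SSSZ, Z)))
  [3] S(add(add(SSZ, Z), mul(SSZ, add(SSSZ, Z))))
  [4] S(add(S(add(SZ, Z)), mul(SSZ, add(SSSZ, Z))))
  [5] S(S(add(add(SZ, Z), mul(SSZ, add(SSSZ, Z)))))
  [6] S(S(add(S(add(Z, Z)), mul(SSZ, add(SSSZ, Z)))))
  [7] S(S(S(add(add(Z, Z), mul(SSZ, add(SSSZ, Z))))))
  [8] S(S(S(add(Z, mul(SSZ, add(SSSZ, Z))))))
  [9] S(S(S(mul(SSZ, add(SSSZ, Z)))))
  [10] S(S(S(add(add(SSSZ, Z), mul(SZ, add(SSSZ, Z))))))
  [11] S(S(S(add(S(add(SSZ, Z)), mul(SZ, add(SSSZ, Z))))))
  [12] S(S(S(S(add(add(SSZ, Z), mul(SZ, add(SSSZ, Z)))))))
  [13] S(S(S(S(add(S(add(SZ, Z)), mul(SZ, add(SSSZ, Z)))))))
  [14] S(S(S(S(S(add(add(SZ, Z), mul(SZ, add(SSSZ, Z))))))))
  [15] S(S(S(S(S(add(S(add(Z, Z)), mul(SZ, add(SSSZ, Z))))))))
  [16] S(S(S(S(S(S(add(add(Z, Z), mul(SZ, add(SSSZ, Z)))))))))
  [17] S(S(S(S(S(S(add(Z, mul(SZ, add(SSSZ, Z)))))))))
  [18] S(S(S(S(S(S(mul(SZ, add(SSSZ, Z))))))))
  [19] S(S(S(S(S(S(add(add(SSSZ, Z), mul(Z, add(SSSZ, Z)))))))))
  [20] S(S(S(S(S(S(add(S(add(SSZ, Z)), mul(Z, add(SSSZ, Z)))))))))
  [21] S(S(S(S(S(S(S(add(add(SSZ, Z), mul(Z, add(SSSZ, Z))))))))))
  [22] S(S(S(S(S(S(S(add(S(add(SZ, Z)), mul(Z, add(SSSZ, Z))))))))))
  [23] S(S(S(S(S(S(S(S(add(add(SZ, Z), mul(Z, add(SSSZ, Z)))))))))))
  [24] S(S(S(S(S(S(S(S(add(S(add(Z, Z)), mul(Z, add(SSSZ, Z)))))))))))
  [25] S(S(S(S(S(S(S(S(S(add(add(Z, Z), mul(Z, add(SSSZ, Z))))))))))))
  [26] S(S(S(S(S(S(S(S(S(add(Z, mul(Z, add(SSSZ, Z))))))))))))
  [27] S(S(S(S(S(S(S(S(S(mul(Z, add(SSSZ, Z)))))))))))
  [28] S^9(Z)

Answer: YES — reaches normal form S^9(Z) in 28 ≤ 31 steps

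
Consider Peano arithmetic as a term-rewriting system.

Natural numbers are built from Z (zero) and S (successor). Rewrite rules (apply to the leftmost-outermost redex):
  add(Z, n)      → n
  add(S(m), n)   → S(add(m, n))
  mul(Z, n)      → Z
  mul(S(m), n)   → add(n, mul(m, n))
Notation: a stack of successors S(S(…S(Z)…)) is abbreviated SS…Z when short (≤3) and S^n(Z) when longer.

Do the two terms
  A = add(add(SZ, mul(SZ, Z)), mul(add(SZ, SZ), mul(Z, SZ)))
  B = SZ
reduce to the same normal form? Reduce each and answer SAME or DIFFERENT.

Term A:
  start: add(add(SZ, mul(SZ, Z)), mul(add(SZ, SZ), mul(Z, SZ)))
  step 1: add(S(add(Z, mul(SZ, Z))), mul(add(SZ, SZ), mul(Z, SZ)))
  step 2: S(add(add(Z, mul(SZ, Z)), mul(add(SZ, SZ), mul(Z, SZ))))
  step 3: S(add(mul(SZ, Z), mul(add(SZ, SZ), mul(Z, SZ))))
  step 4: S(add(add(Z, mul(Z, Z)), mul(add(SZ, SZ), mul(Z, SZ))))
  step 5: S(add(mul(Z, Z), mul(add(SZ, SZ), mul(Z, SZ))))
  step 6: S(add(Z, mul(add(SZ, SZ), mul(Z, SZ))))
  step 7: S(mul(add(SZ, SZ), mul(Z, SZ)))
  step 8: S(mul(S(add(Z, SZ)), mul(Z, SZ)))
  step 9: S(add(mul(Z, SZ), mul(add(Z, SZ), mul(Z, SZ))))
  step 10: S(add(Z, mul(add(Z, SZ), mul(Z, SZ))))
  step 11: S(mul(add(Z, SZ), mul(Z, SZ)))
  step 12: S(mul(SZ, mul(Z, SZ)))
  step 13: S(add(mul(Z, SZ), mul(Z, mul(Z, SZ))))
  step 14: S(add(Z, mul(Z, mul(Z, SZ))))
  step 15: S(mul(Z, mul(Z, SZ)))
  step 16: SZ

Term B:
  start: SZ

Answer: SAME — A ⇓ SZ, B ⇓ SZ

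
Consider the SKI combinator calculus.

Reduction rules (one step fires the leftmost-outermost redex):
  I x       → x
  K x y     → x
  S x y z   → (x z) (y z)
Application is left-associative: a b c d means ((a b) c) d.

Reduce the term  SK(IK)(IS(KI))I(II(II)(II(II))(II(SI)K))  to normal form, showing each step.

Answer: normal form = SIK  (in 17 steps)

Reduction:
  start: SK(IK)(IS(KI))I(II(II)(II(II))(II(SI)K))
  →1  K(IS(KI))(IK(IS(KI)))I(II(II)(II(II))(II(SI)K))
  →2  IS(KI)I(II(II)(II(II))(II(SI)K))
  →3  S(KI)I(II(II)(II(II))(II(SI)K))
  →4  KI(II(II)(II(II))(II(SI)K))(I(II(II)(II(II))(II(SI)K)))
  →5  I(I(II(II)(II(II))(II(SI)K)))
  →6  I(II(II)(II(II))(II(SI)K))
  →7  II(II)(II(II))(II(SI)K)
  →8  I(II)(II(II))(II(SI)K)
  →9  II(II(II))(II(SI)K)
  →10  I(II(II))(II(SI)K)
  →11  II(II)(II(SI)K)
  →12  I(II)(II(SI)K)
  →13  II(II(SI)K)
  →14  I(II(SI)K)
  →15  II(SI)K
  →16  I(SI)K
  →17  SIK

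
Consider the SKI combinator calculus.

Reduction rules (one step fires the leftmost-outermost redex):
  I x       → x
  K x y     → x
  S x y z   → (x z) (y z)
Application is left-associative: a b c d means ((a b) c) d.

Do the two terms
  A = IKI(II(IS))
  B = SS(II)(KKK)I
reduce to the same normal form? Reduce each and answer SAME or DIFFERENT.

Answer: SAME — A ⇓ I, B ⇓ I

Derivation:
Term A:
  start: IKI(II(IS))
  →1  KI(II(IS))
  →2  I

Term B:
  start: SS(II)(KKK)I
  →1  S(KKK)(II(KKK))I
  →2  KKKI(II(KKK)I)
  →3  KI(II(KKK)I)
  →4  I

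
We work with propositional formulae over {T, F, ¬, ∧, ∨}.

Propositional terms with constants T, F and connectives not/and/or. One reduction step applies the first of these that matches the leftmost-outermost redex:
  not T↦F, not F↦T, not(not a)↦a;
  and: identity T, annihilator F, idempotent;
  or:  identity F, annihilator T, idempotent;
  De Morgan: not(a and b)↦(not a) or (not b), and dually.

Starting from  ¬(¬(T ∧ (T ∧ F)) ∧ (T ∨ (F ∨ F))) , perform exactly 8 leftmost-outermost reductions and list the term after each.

Answer: after 8 steps: F

Working:
  start: ¬(¬(T ∧ (T ∧ F)) ∧ (T ∨ (F ∨ F)))
  step 1: ¬¬(T ∧ (T ∧ F)) ∨ ¬(T ∨ (F ∨ F))
  step 2: (T ∧ (T ∧ F)) ∨ ¬(T ∨ (F ∨ F))
  step 3: (T ∧ F) ∨ ¬(T ∨ (F ∨ F))
  step 4: F ∨ ¬(T ∨ (F ∨ F))
  step 5: ¬(T ∨ (F ∨ F))
  step 6: ¬T ∧ ¬(F ∨ F)
  step 7: F ∧ ¬(F ∨ F)
  step 8: F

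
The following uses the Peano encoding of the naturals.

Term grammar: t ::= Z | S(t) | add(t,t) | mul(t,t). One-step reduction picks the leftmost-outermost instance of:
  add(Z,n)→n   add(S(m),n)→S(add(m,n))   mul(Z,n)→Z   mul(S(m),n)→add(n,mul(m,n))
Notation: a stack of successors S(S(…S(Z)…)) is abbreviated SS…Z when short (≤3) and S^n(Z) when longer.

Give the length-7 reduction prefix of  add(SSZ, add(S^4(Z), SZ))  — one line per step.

Answer: after 7 steps: S(S(S(S(S(S(add(Z, SZ)))))))

Derivation:
  start: add(SSZ, add(S^4(Z), SZ))
  [1] S(add(SZ, add(S^4(Z), SZ)))
  [2] S(S(add(Z, add(S^4(Z), SZ))))
  [3] S(S(add(S^4(Z), SZ)))
  [4] S(S(S(add(SSSZ, SZ))))
  [5] S(S(S(S(add(SSZ, SZ)))))
  [6] S(S(S(S(S(add(SZ, SZ))))))
  [7] S(S(S(S(S(S(add(Z, SZ)))))))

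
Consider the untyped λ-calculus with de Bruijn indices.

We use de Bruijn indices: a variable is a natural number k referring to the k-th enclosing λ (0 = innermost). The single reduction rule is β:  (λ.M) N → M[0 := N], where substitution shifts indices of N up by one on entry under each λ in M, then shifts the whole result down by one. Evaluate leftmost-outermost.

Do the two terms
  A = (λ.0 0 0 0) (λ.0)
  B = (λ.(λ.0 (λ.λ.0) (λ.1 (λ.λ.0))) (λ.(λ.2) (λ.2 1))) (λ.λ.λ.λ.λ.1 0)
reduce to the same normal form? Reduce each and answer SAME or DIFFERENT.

Term A:
  start: (λ.0 0 0 0) (λ.0)
  step 1: (λ.0) (λ.0) (λ.0) (λ.0)
  step 2: (λ.0) (λ.0) (λ.0)
  step 3: (λ.0) (λ.0)
  step 4: λ.0

Term B:
  start: (λ.(λ.0 (λ.λ.0) (λ.1 (λ.λ.0))) (λ.(λ.2) (λ.2 1))) (λ.λ.λ.λ.λ.1 0)
  step 1: (λ.0 (λ.λ.0) (λ.1 (λ.λ.0))) (λ.(λ.λ.λ.λ.λ.λ.1 0) (λ.(λ.λ.λ.λ.λ.1 0) 1))
  step 2: (λ.(λ.λ.λ.λ.λ.λ.1 0) (λ.(λ.λ.λ.λ.λ.1 0) 1)) (λ.λ.0) (λ.(λ.(λ.λ.λ.λ.λ.λ.1 0) (λ.(λ.λ.λ.λ.λ.1 0) 1)) (λ.λ.0))
  step 3: (λ.λ.λ.λ.λ.λ.1 0) (λ.(λ.λ.λ.λ.λ.1 0) (λ.λ.0)) (λ.(λ.(λ.λ.λ.λ.λ.λ.1 0) (λ.(λ.λ.λ.λ.λ.1 0) 1)) (λ.λ.0))
  step 4: (λ.λ.λ.λ.λ.1 0) (λ.(λ.(λ.λ.λ.λ.λ.λ.1 0) (λ.(λ.λ.λ.λ.λ.1 0) 1)) (λ.λ.0))
  step 5: λ.λ.λ.λ.1 0

Answer: DIFFERENT — A ⇓ λ.0, B ⇓ λ.λ.λ.λ.1 0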